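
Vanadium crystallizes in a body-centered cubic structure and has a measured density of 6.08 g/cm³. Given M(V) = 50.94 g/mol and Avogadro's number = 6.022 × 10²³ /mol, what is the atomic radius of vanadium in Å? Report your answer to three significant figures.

For a BCC cell (Z = 2), a³ = Z·M/(N_A·ρ) = 2 × 50.94 / (6.022 × 10²³ × 6.080) = 2.783 × 10^-23 cm³, so a = 3.030 × 10^-8 cm = 3.030 Å.
Atoms touch along the body diagonal, so √3·a = 4r, so r = 0.4330 × a = 1.31 Å.

1.31 Å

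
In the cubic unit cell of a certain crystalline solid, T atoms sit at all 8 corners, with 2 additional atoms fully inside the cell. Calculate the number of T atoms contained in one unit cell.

Corner atoms are shared by 8 cells (1/8 each), interior atoms are unshared.
Net atoms = 8 × 1/8 + 2 = 1 + 2 = 3.

3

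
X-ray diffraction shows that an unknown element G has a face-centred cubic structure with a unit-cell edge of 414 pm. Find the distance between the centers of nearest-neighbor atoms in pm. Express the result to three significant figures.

In an FCC structure, atoms touch along the face diagonal, so √2·a = 4r; the nearest-neighbor distance equals 2r = 0.7071·a.
d = 0.7071 × 414 = 293 pm.

293 pm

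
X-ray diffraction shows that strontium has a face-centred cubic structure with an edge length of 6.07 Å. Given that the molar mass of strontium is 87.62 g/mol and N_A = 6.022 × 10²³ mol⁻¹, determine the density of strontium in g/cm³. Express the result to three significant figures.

An FCC unit cell contains Z = 4 atoms.
Cell volume: a³ = (6.07 Å)³ = (6.070 × 10^-8 cm)³ = 2.236 × 10^-22 cm³.
ρ = Z·M/(N_A·a³) = 4 × 87.62 / (6.022 × 10²³ × 2.236 × 10^-22) = 2.602 g/cm³.

2.60 g/cm³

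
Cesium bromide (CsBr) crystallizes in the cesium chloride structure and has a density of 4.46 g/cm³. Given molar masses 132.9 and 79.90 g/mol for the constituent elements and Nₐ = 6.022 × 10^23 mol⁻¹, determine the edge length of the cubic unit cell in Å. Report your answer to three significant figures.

4.30 Å

M(CsBr) = 212.8 g/mol; Z = 1 formula unit per cell.
a³ = Z·M/(N_A·ρ) = 1 × 212.8 / (6.022 × 10²³ × 4.46) = 7.923 × 10^-23 cm³, so a = 4.295 × 10^-8 cm = 4.30 Å.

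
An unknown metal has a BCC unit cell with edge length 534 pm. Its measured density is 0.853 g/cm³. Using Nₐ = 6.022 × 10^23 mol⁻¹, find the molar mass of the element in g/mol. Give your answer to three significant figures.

A BCC cell has Z = 2 atoms; a = 5.340 × 10^-8 cm.
M = ρ·N_A·a³/Z = 0.853 × 6.022 × 10²³ × 1.523 × 10^-22 / 2 = 39.1 g/mol.

39.1 g/mol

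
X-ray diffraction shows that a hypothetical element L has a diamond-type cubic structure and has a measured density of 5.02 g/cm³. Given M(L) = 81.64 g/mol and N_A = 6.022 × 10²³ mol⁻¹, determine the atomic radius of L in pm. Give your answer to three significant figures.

130 pm

For a diamond cubic cell (Z = 8), a³ = Z·M/(N_A·ρ) = 8 × 81.64 / (6.022 × 10²³ × 5.020) = 2.160 × 10^-22 cm³, so a = 6.000 × 10^-8 cm = 600.0 pm.
Nearest neighbors lie along the body diagonal with √3·a = 8r, so r = 0.2165 × a = 130 pm.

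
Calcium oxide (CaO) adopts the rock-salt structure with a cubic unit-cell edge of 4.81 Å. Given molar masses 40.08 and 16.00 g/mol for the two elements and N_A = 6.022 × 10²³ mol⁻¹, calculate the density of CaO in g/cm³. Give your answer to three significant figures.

3.35 g/cm³

The rock-salt structure contains Z = 4 formula units per cell; M(CaO) = 40.08 + 16.00 = 56.08 g/mol.
a³ = (4.810 × 10^-8 cm)³ = 1.113 × 10^-22 cm³.
ρ = 4 × 56.08 / (6.022 × 10²³ × 1.113 × 10^-22) = 3.347 g/cm³.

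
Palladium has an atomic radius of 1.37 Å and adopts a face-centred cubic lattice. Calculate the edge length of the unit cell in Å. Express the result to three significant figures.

3.87 Å

In an FCC lattice, atoms touch along the face diagonal, so √2·a = 4r.
a = 4r/√2 = 4 × 1.37 / 1.4142 = 3.87 Å.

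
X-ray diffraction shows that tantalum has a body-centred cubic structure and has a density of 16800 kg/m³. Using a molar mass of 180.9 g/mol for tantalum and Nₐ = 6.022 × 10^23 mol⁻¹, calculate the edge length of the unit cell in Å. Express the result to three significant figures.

3.29 Å

With Z = 2 atoms per BCC cell, a³ = Z·M/(N_A·ρ) = 2 × 180.9 / (6.022 × 10²³ × 16.80 g/cm³) = 3.576 × 10^-23 cm³.
a = (3.576 × 10^-23)^(1/3) = 3.295 × 10^-8 cm = 3.29 Å.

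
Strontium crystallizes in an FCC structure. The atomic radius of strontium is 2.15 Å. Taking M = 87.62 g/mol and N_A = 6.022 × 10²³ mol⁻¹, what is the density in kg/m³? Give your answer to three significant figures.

In an FCC lattice, atoms touch along the face diagonal, so √2·a = 4r, giving a = 6.081 Å = 6.081 × 10^-8 cm.
With Z = 4, ρ = Z·M/(N_A·a³) = 4 × 87.62 / (6.022 × 10²³ × 2.249 × 10^-22) = 2.588 g/cm³ = 2590 kg/m³.

2590 kg/m³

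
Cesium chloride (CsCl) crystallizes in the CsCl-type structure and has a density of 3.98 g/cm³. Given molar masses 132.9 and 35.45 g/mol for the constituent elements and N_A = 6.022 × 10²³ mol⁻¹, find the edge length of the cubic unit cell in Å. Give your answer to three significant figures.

M(CsCl) = 168.35 g/mol; Z = 1 formula unit per cell.
a³ = Z·M/(N_A·ρ) = 1 × 168.35 / (6.022 × 10²³ × 3.98) = 7.024 × 10^-23 cm³, so a = 4.126 × 10^-8 cm = 4.13 Å.

4.13 Å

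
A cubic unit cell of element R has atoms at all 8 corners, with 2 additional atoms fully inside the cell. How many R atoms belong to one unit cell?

3

Corner atoms are shared by 8 cells (1/8 each), interior atoms are unshared.
Net atoms = 8 × 1/8 + 2 = 1 + 2 = 3.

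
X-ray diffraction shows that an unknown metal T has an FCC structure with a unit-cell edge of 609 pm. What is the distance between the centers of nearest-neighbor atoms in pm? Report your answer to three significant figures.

In an FCC structure, atoms touch along the face diagonal, so √2·a = 4r; the nearest-neighbor distance equals 2r = 0.7071·a.
d = 0.7071 × 609 = 431 pm.

431 pm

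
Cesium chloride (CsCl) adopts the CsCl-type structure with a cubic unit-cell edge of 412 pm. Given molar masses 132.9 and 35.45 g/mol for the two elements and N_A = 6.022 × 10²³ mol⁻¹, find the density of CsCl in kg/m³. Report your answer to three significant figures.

4000 kg/m³

The CsCl-type structure contains Z = 1 formula unit per cell; M(CsCl) = 132.9 + 35.45 = 168.35 g/mol.
a³ = (4.120 × 10^-8 cm)³ = 6.993 × 10^-23 cm³.
ρ = 1 × 168.35 / (6.022 × 10²³ × 6.993 × 10^-23) = 3.997 g/cm³ = 4000 kg/m³.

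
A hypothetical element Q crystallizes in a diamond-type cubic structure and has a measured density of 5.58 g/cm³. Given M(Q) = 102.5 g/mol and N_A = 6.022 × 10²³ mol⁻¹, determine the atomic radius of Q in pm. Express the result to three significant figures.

For a diamond cubic cell (Z = 8), a³ = Z·M/(N_A·ρ) = 8 × 102.5 / (6.022 × 10²³ × 5.580) = 2.440 × 10^-22 cm³, so a = 6.249 × 10^-8 cm = 624.9 pm.
Nearest neighbors lie along the body diagonal with √3·a = 8r, so r = 0.2165 × a = 135 pm.

135 pm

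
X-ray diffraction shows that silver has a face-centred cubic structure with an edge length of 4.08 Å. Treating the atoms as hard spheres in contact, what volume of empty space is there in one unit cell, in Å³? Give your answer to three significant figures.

17.6 Å³

In an FCC lattice atoms touch along the face diagonal, so √2·a = 4r, so r = 0.3536a = 1.442 Å.
V_cell = a³ = 67.92 Å³; V_atoms = 4 × (4/3)πr³ = 50.29 Å³.
Empty space = 67.92 − 50.29 = 17.6 Å³.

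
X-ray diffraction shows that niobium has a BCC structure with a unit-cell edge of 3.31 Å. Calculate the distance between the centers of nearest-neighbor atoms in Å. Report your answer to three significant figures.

2.87 Å

In a BCC structure, atoms touch along the body diagonal, so √3·a = 4r; the nearest-neighbor distance equals 2r = 0.8660·a.
d = 0.8660 × 3.31 = 2.87 Å.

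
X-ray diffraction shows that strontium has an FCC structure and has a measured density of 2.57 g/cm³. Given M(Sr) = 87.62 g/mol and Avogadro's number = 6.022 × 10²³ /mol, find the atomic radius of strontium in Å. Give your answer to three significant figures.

2.16 Å

For an FCC cell (Z = 4), a³ = Z·M/(N_A·ρ) = 4 × 87.62 / (6.022 × 10²³ × 2.570) = 2.265 × 10^-22 cm³, so a = 6.095 × 10^-8 cm = 6.095 Å.
Atoms touch along the face diagonal, so √2·a = 4r, so r = 0.3536 × a = 2.16 Å.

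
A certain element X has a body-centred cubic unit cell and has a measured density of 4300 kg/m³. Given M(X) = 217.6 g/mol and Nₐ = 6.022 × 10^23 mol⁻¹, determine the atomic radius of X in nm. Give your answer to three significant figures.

0.239 nm

For a BCC cell (Z = 2), a³ = Z·M/(N_A·ρ) = 2 × 217.6 / (6.022 × 10²³ × 4.300) = 1.681 × 10^-22 cm³, so a = 5.519 × 10^-8 cm = 0.5519 nm.
Atoms touch along the body diagonal, so √3·a = 4r, so r = 0.4330 × a = 0.239 nm.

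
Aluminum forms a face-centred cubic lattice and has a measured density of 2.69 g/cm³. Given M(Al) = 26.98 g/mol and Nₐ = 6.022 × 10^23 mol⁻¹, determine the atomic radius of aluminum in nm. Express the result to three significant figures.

0.143 nm

For an FCC cell (Z = 4), a³ = Z·M/(N_A·ρ) = 4 × 26.98 / (6.022 × 10²³ × 2.690) = 6.662 × 10^-23 cm³, so a = 4.054 × 10^-8 cm = 0.4054 nm.
Atoms touch along the face diagonal, so √2·a = 4r, so r = 0.3536 × a = 0.143 nm.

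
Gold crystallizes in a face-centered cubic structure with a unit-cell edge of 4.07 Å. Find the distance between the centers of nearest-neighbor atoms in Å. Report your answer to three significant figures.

2.88 Å

In an FCC structure, atoms touch along the face diagonal, so √2·a = 4r; the nearest-neighbor distance equals 2r = 0.7071·a.
d = 0.7071 × 4.07 = 2.88 Å.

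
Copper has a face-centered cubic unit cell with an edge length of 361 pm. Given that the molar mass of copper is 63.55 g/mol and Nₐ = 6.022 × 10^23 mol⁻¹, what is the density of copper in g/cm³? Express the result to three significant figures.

8.97 g/cm³

An FCC unit cell contains Z = 4 atoms.
Cell volume: a³ = (361 pm)³ = (3.610 × 10^-8 cm)³ = 4.705 × 10^-23 cm³.
ρ = Z·M/(N_A·a³) = 4 × 63.55 / (6.022 × 10²³ × 4.705 × 10^-23) = 8.972 g/cm³.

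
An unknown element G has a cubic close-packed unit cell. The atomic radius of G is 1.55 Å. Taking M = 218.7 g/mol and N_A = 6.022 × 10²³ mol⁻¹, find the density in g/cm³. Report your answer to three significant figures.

In an FCC lattice, atoms touch along the face diagonal, so √2·a = 4r, giving a = 4.384 Å = 4.384 × 10^-8 cm.
With Z = 4, ρ = Z·M/(N_A·a³) = 4 × 218.7 / (6.022 × 10²³ × 8.426 × 10^-23) = 17.24 g/cm³.

17.2 g/cm³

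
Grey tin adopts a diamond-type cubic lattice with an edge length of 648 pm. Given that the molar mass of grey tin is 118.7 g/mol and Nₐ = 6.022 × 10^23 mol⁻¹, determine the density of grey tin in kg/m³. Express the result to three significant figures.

A diamond cubic unit cell contains Z = 8 atoms.
Cell volume: a³ = (648 pm)³ = (6.480 × 10^-8 cm)³ = 2.721 × 10^-22 cm³.
ρ = Z·M/(N_A·a³) = 8 × 118.7 / (6.022 × 10²³ × 2.721 × 10^-22) = 5.795 g/cm³ = 5800 kg/m³.

5800 kg/m³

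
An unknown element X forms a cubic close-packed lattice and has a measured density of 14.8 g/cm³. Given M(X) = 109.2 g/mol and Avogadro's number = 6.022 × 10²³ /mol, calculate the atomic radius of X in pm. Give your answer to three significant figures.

For an FCC cell (Z = 4), a³ = Z·M/(N_A·ρ) = 4 × 109.2 / (6.022 × 10²³ × 14.80) = 4.901 × 10^-23 cm³, so a = 3.660 × 10^-8 cm = 366.0 pm.
Atoms touch along the face diagonal, so √2·a = 4r, so r = 0.3536 × a = 129 pm.

129 pm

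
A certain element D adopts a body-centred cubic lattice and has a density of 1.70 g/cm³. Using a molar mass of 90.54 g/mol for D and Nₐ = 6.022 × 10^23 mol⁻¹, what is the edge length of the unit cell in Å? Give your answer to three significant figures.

5.61 Å

With Z = 2 atoms per BCC cell, a³ = Z·M/(N_A·ρ) = 2 × 90.54 / (6.022 × 10²³ × 1.700 g/cm³) = 1.769 × 10^-22 cm³.
a = (1.769 × 10^-22)^(1/3) = 5.613 × 10^-8 cm = 5.61 Å.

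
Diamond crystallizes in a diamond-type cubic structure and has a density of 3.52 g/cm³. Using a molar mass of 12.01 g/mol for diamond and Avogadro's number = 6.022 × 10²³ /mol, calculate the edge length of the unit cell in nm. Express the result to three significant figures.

With Z = 8 atoms per diamond cubic cell, a³ = Z·M/(N_A·ρ) = 8 × 12.01 / (6.022 × 10²³ × 3.520 g/cm³) = 4.533 × 10^-23 cm³.
a = (4.533 × 10^-23)^(1/3) = 3.565 × 10^-8 cm = 0.357 nm.

0.357 nm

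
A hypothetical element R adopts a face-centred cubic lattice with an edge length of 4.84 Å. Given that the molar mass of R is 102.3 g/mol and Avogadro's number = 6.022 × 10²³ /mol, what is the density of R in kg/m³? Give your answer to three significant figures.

An FCC unit cell contains Z = 4 atoms.
Cell volume: a³ = (4.84 Å)³ = (4.840 × 10^-8 cm)³ = 1.134 × 10^-22 cm³.
ρ = Z·M/(N_A·a³) = 4 × 102.3 / (6.022 × 10²³ × 1.134 × 10^-22) = 5.993 g/cm³ = 5990 kg/m³.

5990 kg/m³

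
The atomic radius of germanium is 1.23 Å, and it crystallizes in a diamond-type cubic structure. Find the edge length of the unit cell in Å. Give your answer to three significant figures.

In a diamond cubic lattice, nearest neighbors lie along the body diagonal with √3·a = 8r.
a = 8r/√3 = 8 × 1.23 / 1.7321 = 5.68 Å.

5.68 Å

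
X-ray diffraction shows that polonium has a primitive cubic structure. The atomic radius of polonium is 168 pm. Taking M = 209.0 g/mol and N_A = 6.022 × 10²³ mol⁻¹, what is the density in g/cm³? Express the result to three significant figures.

9.15 g/cm³

In a simple cubic lattice, atoms touch along the cell edge, so a = 2r, giving a = 336.0 pm = 3.360 × 10^-8 cm.
With Z = 1, ρ = Z·M/(N_A·a³) = 1 × 209.0 / (6.022 × 10²³ × 3.793 × 10^-23) = 9.149 g/cm³.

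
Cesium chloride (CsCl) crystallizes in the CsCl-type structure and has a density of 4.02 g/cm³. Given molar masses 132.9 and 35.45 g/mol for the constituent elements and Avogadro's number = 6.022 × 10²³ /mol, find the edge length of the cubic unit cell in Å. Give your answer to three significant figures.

M(CsCl) = 168.35 g/mol; Z = 1 formula unit per cell.
a³ = Z·M/(N_A·ρ) = 1 × 168.35 / (6.022 × 10²³ × 4.02) = 6.954 × 10^-23 cm³, so a = 4.112 × 10^-8 cm = 4.11 Å.

4.11 Å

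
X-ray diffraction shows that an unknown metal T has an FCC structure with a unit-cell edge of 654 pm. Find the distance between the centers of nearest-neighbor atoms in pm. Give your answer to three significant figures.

In an FCC structure, atoms touch along the face diagonal, so √2·a = 4r; the nearest-neighbor distance equals 2r = 0.7071·a.
d = 0.7071 × 654 = 462 pm.

462 pm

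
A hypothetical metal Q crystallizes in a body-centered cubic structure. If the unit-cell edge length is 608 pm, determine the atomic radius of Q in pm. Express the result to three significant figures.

In a BCC lattice, atoms touch along the body diagonal, so √3·a = 4r.
r = √3·a/4 = 1.7321 × 608 / 4 = 263 pm.

263 pm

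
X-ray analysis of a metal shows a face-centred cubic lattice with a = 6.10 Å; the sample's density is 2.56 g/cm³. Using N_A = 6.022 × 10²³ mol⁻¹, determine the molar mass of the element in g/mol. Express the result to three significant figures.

87.5 g/mol

An FCC cell has Z = 4 atoms; a = 6.100 × 10^-8 cm.
M = ρ·N_A·a³/Z = 2.56 × 6.022 × 10²³ × 2.270 × 10^-22 / 4 = 87.5 g/mol.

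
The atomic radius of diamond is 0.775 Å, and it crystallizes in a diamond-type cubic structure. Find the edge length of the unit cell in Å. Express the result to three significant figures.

3.58 Å

In a diamond cubic lattice, nearest neighbors lie along the body diagonal with √3·a = 8r.
a = 8r/√3 = 8 × 0.775 / 1.7321 = 3.58 Å.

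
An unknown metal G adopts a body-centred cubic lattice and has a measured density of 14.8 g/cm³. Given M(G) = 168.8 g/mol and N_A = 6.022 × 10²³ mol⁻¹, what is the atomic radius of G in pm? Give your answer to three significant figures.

145 pm

For a BCC cell (Z = 2), a³ = Z·M/(N_A·ρ) = 2 × 168.8 / (6.022 × 10²³ × 14.80) = 3.788 × 10^-23 cm³, so a = 3.358 × 10^-8 cm = 335.8 pm.
Atoms touch along the body diagonal, so √3·a = 4r, so r = 0.4330 × a = 145 pm.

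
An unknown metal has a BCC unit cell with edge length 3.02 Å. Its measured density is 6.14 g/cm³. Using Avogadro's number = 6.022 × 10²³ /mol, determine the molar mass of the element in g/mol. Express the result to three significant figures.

50.9 g/mol

A BCC cell has Z = 2 atoms; a = 3.020 × 10^-8 cm.
M = ρ·N_A·a³/Z = 6.14 × 6.022 × 10²³ × 2.754 × 10^-23 / 2 = 50.9 g/mol.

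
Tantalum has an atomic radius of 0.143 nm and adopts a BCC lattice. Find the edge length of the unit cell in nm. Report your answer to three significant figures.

0.330 nm

In a BCC lattice, atoms touch along the body diagonal, so √3·a = 4r.
a = 4r/√3 = 4 × 0.143 / 1.7321 = 0.330 nm.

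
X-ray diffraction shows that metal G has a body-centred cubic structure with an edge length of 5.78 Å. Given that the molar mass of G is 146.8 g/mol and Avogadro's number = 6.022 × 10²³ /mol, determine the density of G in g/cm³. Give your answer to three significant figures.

2.52 g/cm³

A BCC unit cell contains Z = 2 atoms.
Cell volume: a³ = (5.78 Å)³ = (5.780 × 10^-8 cm)³ = 1.931 × 10^-22 cm³.
ρ = Z·M/(N_A·a³) = 2 × 146.8 / (6.022 × 10²³ × 1.931 × 10^-22) = 2.525 g/cm³.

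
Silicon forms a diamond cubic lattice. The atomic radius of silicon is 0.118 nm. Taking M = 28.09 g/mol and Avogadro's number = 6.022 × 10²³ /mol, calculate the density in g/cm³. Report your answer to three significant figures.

In a diamond cubic lattice, nearest neighbors lie along the body diagonal with √3·a = 8r, giving a = 0.5450 nm = 5.450 × 10^-8 cm.
With Z = 8, ρ = Z·M/(N_A·a³) = 8 × 28.09 / (6.022 × 10²³ × 1.619 × 10^-22) = 2.305 g/cm³.

2.30 g/cm³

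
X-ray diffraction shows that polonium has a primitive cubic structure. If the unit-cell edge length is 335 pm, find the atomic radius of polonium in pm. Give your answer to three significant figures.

In a simple cubic lattice, atoms touch along the cell edge, so a = 2r.
r = a/2 = 335/2 = 168 pm.

168 pm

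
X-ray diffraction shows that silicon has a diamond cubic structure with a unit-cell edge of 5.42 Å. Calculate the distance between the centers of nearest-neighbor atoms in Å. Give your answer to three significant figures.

2.35 Å

In a diamond cubic structure, nearest neighbors lie along the body diagonal with √3·a = 8r; the nearest-neighbor distance equals 2r = 0.4330·a.
d = 0.4330 × 5.42 = 2.35 Å.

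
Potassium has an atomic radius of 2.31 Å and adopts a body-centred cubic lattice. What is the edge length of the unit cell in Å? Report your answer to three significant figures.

5.33 Å

In a BCC lattice, atoms touch along the body diagonal, so √3·a = 4r.
a = 4r/√3 = 4 × 2.31 / 1.7321 = 5.33 Å.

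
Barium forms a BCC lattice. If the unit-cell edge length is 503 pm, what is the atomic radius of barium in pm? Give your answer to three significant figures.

218 pm

In a BCC lattice, atoms touch along the body diagonal, so √3·a = 4r.
r = √3·a/4 = 1.7321 × 503 / 4 = 218 pm.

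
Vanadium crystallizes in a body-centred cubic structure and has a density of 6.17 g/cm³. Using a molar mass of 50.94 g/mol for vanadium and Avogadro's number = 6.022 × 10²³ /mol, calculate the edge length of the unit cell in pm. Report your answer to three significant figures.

With Z = 2 atoms per BCC cell, a³ = Z·M/(N_A·ρ) = 2 × 50.94 / (6.022 × 10²³ × 6.170 g/cm³) = 2.742 × 10^-23 cm³.
a = (2.742 × 10^-23)^(1/3) = 3.015 × 10^-8 cm = 302 pm.

302 pm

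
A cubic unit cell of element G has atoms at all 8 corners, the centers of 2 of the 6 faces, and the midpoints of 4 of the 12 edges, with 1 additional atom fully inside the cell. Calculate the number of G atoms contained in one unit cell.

Corner atoms are shared by 8 cells (1/8 each), face atoms by 2 (1/2 each), edge atoms by 4 (1/4 each), interior atoms are unshared.
Net atoms = 8 × 1/8 + 2 × 1/2 + 4 × 1/4 + 1 = 1 + 1 + 1 + 1 = 4.

4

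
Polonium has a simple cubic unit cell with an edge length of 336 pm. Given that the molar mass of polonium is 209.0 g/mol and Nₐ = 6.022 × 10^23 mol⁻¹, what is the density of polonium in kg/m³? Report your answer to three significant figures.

A simple cubic unit cell contains Z = 1 atom.
Cell volume: a³ = (336 pm)³ = (3.360 × 10^-8 cm)³ = 3.793 × 10^-23 cm³.
ρ = Z·M/(N_A·a³) = 1 × 209.0 / (6.022 × 10²³ × 3.793 × 10^-23) = 9.149 g/cm³ = 9150 kg/m³.

9150 kg/m³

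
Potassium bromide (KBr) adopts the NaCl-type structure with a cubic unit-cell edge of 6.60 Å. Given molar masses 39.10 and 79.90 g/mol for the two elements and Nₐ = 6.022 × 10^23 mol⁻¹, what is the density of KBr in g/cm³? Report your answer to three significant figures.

2.75 g/cm³

The NaCl-type structure contains Z = 4 formula units per cell; M(KBr) = 39.10 + 79.90 = 119.0 g/mol.
a³ = (6.600 × 10^-8 cm)³ = 2.875 × 10^-22 cm³.
ρ = 4 × 119.0 / (6.022 × 10²³ × 2.875 × 10^-22) = 2.749 g/cm³.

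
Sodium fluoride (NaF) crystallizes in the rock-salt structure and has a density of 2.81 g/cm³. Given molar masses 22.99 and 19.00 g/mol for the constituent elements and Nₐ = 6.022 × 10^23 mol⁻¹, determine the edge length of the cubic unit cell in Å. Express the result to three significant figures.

4.63 Å

M(NaF) = 41.99 g/mol; Z = 4 formula units per cell.
a³ = Z·M/(N_A·ρ) = 4 × 41.99 / (6.022 × 10²³ × 2.81) = 9.926 × 10^-23 cm³, so a = 4.630 × 10^-8 cm = 4.63 Å.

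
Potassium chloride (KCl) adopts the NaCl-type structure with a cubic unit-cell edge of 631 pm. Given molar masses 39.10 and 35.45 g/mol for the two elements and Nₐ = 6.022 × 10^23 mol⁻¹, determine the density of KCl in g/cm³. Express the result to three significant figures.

The NaCl-type structure contains Z = 4 formula units per cell; M(KCl) = 39.10 + 35.45 = 74.55 g/mol.
a³ = (6.310 × 10^-8 cm)³ = 2.512 × 10^-22 cm³.
ρ = 4 × 74.55 / (6.022 × 10²³ × 2.512 × 10^-22) = 1.971 g/cm³.

1.97 g/cm³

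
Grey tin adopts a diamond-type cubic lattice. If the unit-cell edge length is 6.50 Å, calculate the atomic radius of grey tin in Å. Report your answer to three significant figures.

1.41 Å

In a diamond cubic lattice, nearest neighbors lie along the body diagonal with √3·a = 8r.
r = √3·a/8 = 1.7321 × 6.50 / 8 = 1.41 Å.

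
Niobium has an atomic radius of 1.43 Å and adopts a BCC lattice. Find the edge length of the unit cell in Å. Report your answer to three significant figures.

In a BCC lattice, atoms touch along the body diagonal, so √3·a = 4r.
a = 4r/√3 = 4 × 1.43 / 1.7321 = 3.30 Å.

3.30 Å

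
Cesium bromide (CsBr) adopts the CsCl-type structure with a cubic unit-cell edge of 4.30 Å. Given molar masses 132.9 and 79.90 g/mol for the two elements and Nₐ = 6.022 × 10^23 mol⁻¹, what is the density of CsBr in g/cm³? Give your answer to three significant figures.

The CsCl-type structure contains Z = 1 formula unit per cell; M(CsBr) = 132.9 + 79.90 = 212.8 g/mol.
a³ = (4.300 × 10^-8 cm)³ = 7.951 × 10^-23 cm³.
ρ = 1 × 212.8 / (6.022 × 10²³ × 7.951 × 10^-23) = 4.445 g/cm³.

4.44 g/cm³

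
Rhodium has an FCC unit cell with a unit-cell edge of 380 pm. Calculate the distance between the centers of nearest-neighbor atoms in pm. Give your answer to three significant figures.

In an FCC structure, atoms touch along the face diagonal, so √2·a = 4r; the nearest-neighbor distance equals 2r = 0.7071·a.
d = 0.7071 × 380 = 269 pm.

269 pm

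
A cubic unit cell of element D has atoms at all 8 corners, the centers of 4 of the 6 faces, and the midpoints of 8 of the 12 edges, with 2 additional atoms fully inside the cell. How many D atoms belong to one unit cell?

Corner atoms are shared by 8 cells (1/8 each), face atoms by 2 (1/2 each), edge atoms by 4 (1/4 each), interior atoms are unshared.
Net atoms = 8 × 1/8 + 4 × 1/2 + 8 × 1/4 + 2 = 1 + 2 + 2 + 2 = 7.

7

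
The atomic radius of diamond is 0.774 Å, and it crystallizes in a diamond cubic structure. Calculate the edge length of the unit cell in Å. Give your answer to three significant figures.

In a diamond cubic lattice, nearest neighbors lie along the body diagonal with √3·a = 8r.
a = 8r/√3 = 8 × 0.774 / 1.7321 = 3.57 Å.

3.57 Å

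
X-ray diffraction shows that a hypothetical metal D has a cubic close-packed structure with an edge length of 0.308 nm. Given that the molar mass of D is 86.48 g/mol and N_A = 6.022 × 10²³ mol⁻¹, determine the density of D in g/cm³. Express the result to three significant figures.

19.7 g/cm³

An FCC unit cell contains Z = 4 atoms.
Cell volume: a³ = (0.308 nm)³ = (3.080 × 10^-8 cm)³ = 2.922 × 10^-23 cm³.
ρ = Z·M/(N_A·a³) = 4 × 86.48 / (6.022 × 10²³ × 2.922 × 10^-23) = 19.66 g/cm³.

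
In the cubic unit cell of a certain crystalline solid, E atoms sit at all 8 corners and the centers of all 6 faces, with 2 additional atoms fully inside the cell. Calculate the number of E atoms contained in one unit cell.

6

Corner atoms are shared by 8 cells (1/8 each), face atoms by 2 (1/2 each), interior atoms are unshared.
Net atoms = 8 × 1/8 + 6 × 1/2 + 2 = 1 + 3 + 2 = 6.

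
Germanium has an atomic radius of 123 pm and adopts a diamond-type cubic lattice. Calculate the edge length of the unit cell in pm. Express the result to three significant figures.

568 pm

In a diamond cubic lattice, nearest neighbors lie along the body diagonal with √3·a = 8r.
a = 8r/√3 = 8 × 123 / 1.7321 = 568 pm.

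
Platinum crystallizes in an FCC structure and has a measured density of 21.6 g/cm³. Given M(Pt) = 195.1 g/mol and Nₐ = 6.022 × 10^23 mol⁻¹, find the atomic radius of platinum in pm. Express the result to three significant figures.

138 pm

For an FCC cell (Z = 4), a³ = Z·M/(N_A·ρ) = 4 × 195.1 / (6.022 × 10²³ × 21.60) = 6.000 × 10^-23 cm³, so a = 3.915 × 10^-8 cm = 391.5 pm.
Atoms touch along the face diagonal, so √2·a = 4r, so r = 0.3536 × a = 138 pm.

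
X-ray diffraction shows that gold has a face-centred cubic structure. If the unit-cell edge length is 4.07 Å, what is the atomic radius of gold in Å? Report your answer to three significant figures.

1.44 Å

In an FCC lattice, atoms touch along the face diagonal, so √2·a = 4r.
r = √2·a/4 = 1.4142 × 4.07 / 4 = 1.44 Å.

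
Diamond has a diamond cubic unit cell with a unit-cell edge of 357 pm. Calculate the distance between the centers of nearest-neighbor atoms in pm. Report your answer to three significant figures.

In a diamond cubic structure, nearest neighbors lie along the body diagonal with √3·a = 8r; the nearest-neighbor distance equals 2r = 0.4330·a.
d = 0.4330 × 357 = 155 pm.

155 pm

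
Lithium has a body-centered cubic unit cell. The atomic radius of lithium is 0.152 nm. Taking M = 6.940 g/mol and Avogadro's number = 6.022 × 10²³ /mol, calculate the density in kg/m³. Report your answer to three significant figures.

In a BCC lattice, atoms touch along the body diagonal, so √3·a = 4r, giving a = 0.3510 nm = 3.510 × 10^-8 cm.
With Z = 2, ρ = Z·M/(N_A·a³) = 2 × 6.940 / (6.022 × 10²³ × 4.325 × 10^-23) = 0.5329 g/cm³ = 533 kg/m³.

533 kg/m³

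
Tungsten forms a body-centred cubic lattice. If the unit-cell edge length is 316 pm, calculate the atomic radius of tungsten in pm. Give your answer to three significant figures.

In a BCC lattice, atoms touch along the body diagonal, so √3·a = 4r.
r = √3·a/4 = 1.7321 × 316 / 4 = 137 pm.

137 pm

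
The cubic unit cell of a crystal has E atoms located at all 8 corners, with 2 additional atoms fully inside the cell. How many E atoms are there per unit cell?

3

Corner atoms are shared by 8 cells (1/8 each), interior atoms are unshared.
Net atoms = 8 × 1/8 + 2 = 1 + 2 = 3.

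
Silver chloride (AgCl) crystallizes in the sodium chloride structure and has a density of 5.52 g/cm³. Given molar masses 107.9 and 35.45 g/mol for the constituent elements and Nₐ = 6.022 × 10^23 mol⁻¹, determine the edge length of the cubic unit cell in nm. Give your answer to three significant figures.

M(AgCl) = 143.35 g/mol; Z = 4 formula units per cell.
a³ = Z·M/(N_A·ρ) = 4 × 143.35 / (6.022 × 10²³ × 5.52) = 1.725 × 10^-22 cm³, so a = 5.567 × 10^-8 cm = 0.557 nm.

0.557 nm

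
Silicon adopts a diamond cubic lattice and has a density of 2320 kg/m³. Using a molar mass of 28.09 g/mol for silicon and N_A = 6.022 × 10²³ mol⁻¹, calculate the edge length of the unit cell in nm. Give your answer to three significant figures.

0.544 nm

With Z = 8 atoms per diamond cubic cell, a³ = Z·M/(N_A·ρ) = 8 × 28.09 / (6.022 × 10²³ × 2.320 g/cm³) = 1.608 × 10^-22 cm³.
a = (1.608 × 10^-22)^(1/3) = 5.438 × 10^-8 cm = 0.544 nm.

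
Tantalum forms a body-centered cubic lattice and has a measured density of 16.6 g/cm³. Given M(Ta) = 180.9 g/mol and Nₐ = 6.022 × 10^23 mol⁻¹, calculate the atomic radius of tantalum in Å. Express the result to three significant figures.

1.43 Å

For a BCC cell (Z = 2), a³ = Z·M/(N_A·ρ) = 2 × 180.9 / (6.022 × 10²³ × 16.60) = 3.619 × 10^-23 cm³, so a = 3.308 × 10^-8 cm = 3.308 Å.
Atoms touch along the body diagonal, so √3·a = 4r, so r = 0.4330 × a = 1.43 Å.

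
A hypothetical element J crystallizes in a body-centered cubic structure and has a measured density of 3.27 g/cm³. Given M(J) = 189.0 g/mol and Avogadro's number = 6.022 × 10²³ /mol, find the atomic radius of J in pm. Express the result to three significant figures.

For a BCC cell (Z = 2), a³ = Z·M/(N_A·ρ) = 2 × 189.0 / (6.022 × 10²³ × 3.270) = 1.920 × 10^-22 cm³, so a = 5.769 × 10^-8 cm = 576.9 pm.
Atoms touch along the body diagonal, so √3·a = 4r, so r = 0.4330 × a = 250 pm.

250 pm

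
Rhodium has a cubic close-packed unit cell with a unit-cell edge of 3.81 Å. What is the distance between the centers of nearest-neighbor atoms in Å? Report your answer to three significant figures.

2.69 Å

In an FCC structure, atoms touch along the face diagonal, so √2·a = 4r; the nearest-neighbor distance equals 2r = 0.7071·a.
d = 0.7071 × 3.81 = 2.69 Å.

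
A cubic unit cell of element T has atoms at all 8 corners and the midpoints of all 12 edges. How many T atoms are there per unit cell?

Corner atoms are shared by 8 cells (1/8 each), edge atoms by 4 (1/4 each).
Net atoms = 8 × 1/8 + 12 × 1/4 = 1 + 3 = 4.

4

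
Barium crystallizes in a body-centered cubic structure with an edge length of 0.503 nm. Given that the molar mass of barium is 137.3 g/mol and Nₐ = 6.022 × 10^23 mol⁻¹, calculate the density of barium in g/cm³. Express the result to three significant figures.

3.58 g/cm³

A BCC unit cell contains Z = 2 atoms.
Cell volume: a³ = (0.503 nm)³ = (5.030 × 10^-8 cm)³ = 1.273 × 10^-22 cm³.
ρ = Z·M/(N_A·a³) = 2 × 137.3 / (6.022 × 10²³ × 1.273 × 10^-22) = 3.583 g/cm³.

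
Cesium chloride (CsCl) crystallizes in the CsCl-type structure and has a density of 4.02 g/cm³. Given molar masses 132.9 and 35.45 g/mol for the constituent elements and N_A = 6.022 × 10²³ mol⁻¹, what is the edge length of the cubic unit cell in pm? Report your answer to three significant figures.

411 pm

M(CsCl) = 168.35 g/mol; Z = 1 formula unit per cell.
a³ = Z·M/(N_A·ρ) = 1 × 168.35 / (6.022 × 10²³ × 4.02) = 6.954 × 10^-23 cm³, so a = 4.112 × 10^-8 cm = 411 pm.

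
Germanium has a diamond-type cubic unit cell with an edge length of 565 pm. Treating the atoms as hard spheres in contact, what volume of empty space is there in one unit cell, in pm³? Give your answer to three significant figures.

In a diamond cubic lattice nearest neighbors lie along the body diagonal with √3·a = 8r, so r = 0.2165a = 122.3 pm.
V_cell = a³ = 1.804 × 10^8 pm³; V_atoms = 8 × (4/3)πr³ = 6.134 × 10^7 pm³.
Empty space = 1.804 × 10^8 − 6.134 × 10^7 = 1.19 × 10^8 pm³.

1.19 × 10^8 pm³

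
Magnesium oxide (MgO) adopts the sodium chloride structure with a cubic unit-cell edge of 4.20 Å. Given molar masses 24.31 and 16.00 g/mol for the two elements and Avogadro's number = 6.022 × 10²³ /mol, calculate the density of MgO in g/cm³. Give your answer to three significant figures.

The sodium chloride structure contains Z = 4 formula units per cell; M(MgO) = 24.31 + 16.00 = 40.31 g/mol.
a³ = (4.200 × 10^-8 cm)³ = 7.409 × 10^-23 cm³.
ρ = 4 × 40.31 / (6.022 × 10²³ × 7.409 × 10^-23) = 3.614 g/cm³.

3.61 g/cm³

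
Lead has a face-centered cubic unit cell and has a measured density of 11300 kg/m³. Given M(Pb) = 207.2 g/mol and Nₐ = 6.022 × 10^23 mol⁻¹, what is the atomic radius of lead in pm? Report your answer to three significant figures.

For an FCC cell (Z = 4), a³ = Z·M/(N_A·ρ) = 4 × 207.2 / (6.022 × 10²³ × 11.30) = 1.218 × 10^-22 cm³, so a = 4.957 × 10^-8 cm = 495.7 pm.
Atoms touch along the face diagonal, so √2·a = 4r, so r = 0.3536 × a = 175 pm.

175 pm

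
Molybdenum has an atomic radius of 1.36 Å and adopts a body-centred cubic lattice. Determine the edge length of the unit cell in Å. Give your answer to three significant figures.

In a BCC lattice, atoms touch along the body diagonal, so √3·a = 4r.
a = 4r/√3 = 4 × 1.36 / 1.7321 = 3.14 Å.

3.14 Å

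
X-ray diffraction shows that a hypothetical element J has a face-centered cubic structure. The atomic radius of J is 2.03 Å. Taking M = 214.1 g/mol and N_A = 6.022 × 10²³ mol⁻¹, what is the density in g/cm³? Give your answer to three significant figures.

In an FCC lattice, atoms touch along the face diagonal, so √2·a = 4r, giving a = 5.742 Å = 5.742 × 10^-8 cm.
With Z = 4, ρ = Z·M/(N_A·a³) = 4 × 214.1 / (6.022 × 10²³ × 1.893 × 10^-22) = 7.513 g/cm³.

7.51 g/cm³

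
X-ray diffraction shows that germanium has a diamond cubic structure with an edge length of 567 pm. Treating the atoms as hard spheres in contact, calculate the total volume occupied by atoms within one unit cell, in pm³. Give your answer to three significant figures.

In a diamond cubic lattice nearest neighbors lie along the body diagonal with √3·a = 8r, so r = 0.2165a = 122.8 pm.
V_atoms = Z × (4/3)πr³ = 8 × (4/3)π × (122.8)³ = 6.20 × 10^7 pm³.

6.20 × 10^7 pm³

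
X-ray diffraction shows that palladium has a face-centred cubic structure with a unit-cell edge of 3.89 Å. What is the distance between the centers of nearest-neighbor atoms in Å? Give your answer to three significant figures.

2.75 Å

In an FCC structure, atoms touch along the face diagonal, so √2·a = 4r; the nearest-neighbor distance equals 2r = 0.7071·a.
d = 0.7071 × 3.89 = 2.75 Å.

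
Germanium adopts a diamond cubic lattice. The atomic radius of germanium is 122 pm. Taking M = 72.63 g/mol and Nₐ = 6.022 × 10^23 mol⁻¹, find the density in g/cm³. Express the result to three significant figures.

5.39 g/cm³

In a diamond cubic lattice, nearest neighbors lie along the body diagonal with √3·a = 8r, giving a = 563.5 pm = 5.635 × 10^-8 cm.
With Z = 8, ρ = Z·M/(N_A·a³) = 8 × 72.63 / (6.022 × 10²³ × 1.789 × 10^-22) = 5.393 g/cm³.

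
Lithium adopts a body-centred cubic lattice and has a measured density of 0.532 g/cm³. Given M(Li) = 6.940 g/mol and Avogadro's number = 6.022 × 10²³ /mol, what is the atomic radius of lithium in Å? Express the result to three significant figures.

1.52 Å

For a BCC cell (Z = 2), a³ = Z·M/(N_A·ρ) = 2 × 6.940 / (6.022 × 10²³ × 0.5320) = 4.332 × 10^-23 cm³, so a = 3.512 × 10^-8 cm = 3.512 Å.
Atoms touch along the body diagonal, so √3·a = 4r, so r = 0.4330 × a = 1.52 Å.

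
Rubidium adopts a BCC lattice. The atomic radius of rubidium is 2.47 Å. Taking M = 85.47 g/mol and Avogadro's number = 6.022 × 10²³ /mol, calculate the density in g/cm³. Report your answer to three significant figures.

In a BCC lattice, atoms touch along the body diagonal, so √3·a = 4r, giving a = 5.704 Å = 5.704 × 10^-8 cm.
With Z = 2, ρ = Z·M/(N_A·a³) = 2 × 85.47 / (6.022 × 10²³ × 1.856 × 10^-22) = 1.529 g/cm³.

1.53 g/cm³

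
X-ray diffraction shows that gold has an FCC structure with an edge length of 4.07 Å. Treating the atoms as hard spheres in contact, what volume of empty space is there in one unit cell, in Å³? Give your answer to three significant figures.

17.5 Å³

In an FCC lattice atoms touch along the face diagonal, so √2·a = 4r, so r = 0.3536a = 1.439 Å.
V_cell = a³ = 67.42 Å³; V_atoms = 4 × (4/3)πr³ = 49.92 Å³.
Empty space = 67.42 − 49.92 = 17.5 Å³.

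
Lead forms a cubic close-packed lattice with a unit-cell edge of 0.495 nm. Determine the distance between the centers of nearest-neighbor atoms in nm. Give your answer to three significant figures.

In an FCC structure, atoms touch along the face diagonal, so √2·a = 4r; the nearest-neighbor distance equals 2r = 0.7071·a.
d = 0.7071 × 0.495 = 0.350 nm.

0.350 nm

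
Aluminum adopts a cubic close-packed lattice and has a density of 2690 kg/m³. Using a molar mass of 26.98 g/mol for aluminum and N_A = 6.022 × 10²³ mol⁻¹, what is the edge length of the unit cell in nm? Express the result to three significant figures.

With Z = 4 atoms per FCC cell, a³ = Z·M/(N_A·ρ) = 4 × 26.98 / (6.022 × 10²³ × 2.690 g/cm³) = 6.662 × 10^-23 cm³.
a = (6.662 × 10^-23)^(1/3) = 4.054 × 10^-8 cm = 0.405 nm.

0.405 nm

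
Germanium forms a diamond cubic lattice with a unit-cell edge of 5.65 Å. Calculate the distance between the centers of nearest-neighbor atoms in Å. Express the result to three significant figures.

In a diamond cubic structure, nearest neighbors lie along the body diagonal with √3·a = 8r; the nearest-neighbor distance equals 2r = 0.4330·a.
d = 0.4330 × 5.65 = 2.45 Å.

2.45 Å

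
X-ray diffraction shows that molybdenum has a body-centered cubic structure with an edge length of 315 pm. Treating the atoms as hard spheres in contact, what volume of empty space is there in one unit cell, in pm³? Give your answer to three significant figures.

1.00 × 10^7 pm³

In a BCC lattice atoms touch along the body diagonal, so √3·a = 4r, so r = 0.4330a = 136.4 pm.
V_cell = a³ = 3.126 × 10^7 pm³; V_atoms = 2 × (4/3)πr³ = 2.126 × 10^7 pm³.
Empty space = 3.126 × 10^7 − 2.126 × 10^7 = 1.00 × 10^7 pm³.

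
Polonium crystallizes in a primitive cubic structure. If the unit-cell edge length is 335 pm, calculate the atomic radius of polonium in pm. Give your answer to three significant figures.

In a simple cubic lattice, atoms touch along the cell edge, so a = 2r.
r = a/2 = 335/2 = 168 pm.

168 pm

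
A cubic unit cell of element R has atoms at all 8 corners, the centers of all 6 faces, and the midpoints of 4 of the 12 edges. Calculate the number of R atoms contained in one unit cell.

5

Corner atoms are shared by 8 cells (1/8 each), face atoms by 2 (1/2 each), edge atoms by 4 (1/4 each).
Net atoms = 8 × 1/8 + 6 × 1/2 + 4 × 1/4 = 1 + 3 + 1 = 5.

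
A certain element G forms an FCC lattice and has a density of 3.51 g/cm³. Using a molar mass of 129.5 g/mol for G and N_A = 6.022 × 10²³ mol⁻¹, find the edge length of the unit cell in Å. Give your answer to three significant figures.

6.26 Å

With Z = 4 atoms per FCC cell, a³ = Z·M/(N_A·ρ) = 4 × 129.5 / (6.022 × 10²³ × 3.510 g/cm³) = 2.451 × 10^-22 cm³.
a = (2.451 × 10^-22)^(1/3) = 6.258 × 10^-8 cm = 6.26 Å.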